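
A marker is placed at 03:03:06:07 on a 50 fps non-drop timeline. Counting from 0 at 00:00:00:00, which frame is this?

549307

Total seconds to the label: (3 × 3600 + 3 × 60 + 6) = 10986.
Frame index = 10986 × 50 + 7 = 549307.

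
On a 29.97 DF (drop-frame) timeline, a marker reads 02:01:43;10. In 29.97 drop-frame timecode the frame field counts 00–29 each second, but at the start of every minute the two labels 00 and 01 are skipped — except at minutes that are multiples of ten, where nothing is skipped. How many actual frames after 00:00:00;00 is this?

As if non-drop at 30 labels/s: (2 × 3600 + 1 × 60 + 43) × 30 + 10 = 219100.
Minute boundaries passed: 121; those not divisible by 10: 121 − 12 = 109; dropped labels = 2 × 109 = 218.
Actual frame index = 219100 − 218 = 218882.

218882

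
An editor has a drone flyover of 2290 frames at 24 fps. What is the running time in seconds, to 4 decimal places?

95.4167 seconds

Running time = 2290 × 1/24 = 1145/12 s ≈ 95.4167 s.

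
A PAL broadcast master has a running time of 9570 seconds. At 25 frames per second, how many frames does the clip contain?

Frames = 9570 × 25 = 239250.

239250 frames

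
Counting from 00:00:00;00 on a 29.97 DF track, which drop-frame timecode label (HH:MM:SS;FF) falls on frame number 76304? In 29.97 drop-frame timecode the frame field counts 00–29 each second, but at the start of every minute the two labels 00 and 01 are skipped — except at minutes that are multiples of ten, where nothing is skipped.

00:42:26;00

Ten DF minutes hold 17982 frames, so frame 76304 lies in block 4 (frames 71928–89909) with 4376 frames into that block.
The block's first minute is 1800 frames and the rest 1798 each; 4376 frames reaches minute 2, so 4 × 18 + 2 × 2 = 76 labels have been skipped so far.
Adding those back, label number 76304 + 76 = 76380 at 30 labels/s is 2546 s + 0 f = 0 h 42 min 26 s frame 0, i.e. 00:42:26;00.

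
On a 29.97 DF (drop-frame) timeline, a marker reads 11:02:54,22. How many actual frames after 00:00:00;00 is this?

As if non-drop at 30 labels/s: (11 × 3600 + 2 × 60 + 54) × 30 + 22 = 1193242.
Minute boundaries passed: 662; those not divisible by 10: 662 − 66 = 596; dropped labels = 2 × 596 = 1192.
Actual frame index = 1193242 − 1192 = 1192050.

1192050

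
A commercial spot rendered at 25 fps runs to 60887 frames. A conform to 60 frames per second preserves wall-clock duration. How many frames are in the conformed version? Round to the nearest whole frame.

146129 frames

Frames at target rate = 60887 × (60) / (25) = 730644/5 ≈ 146128.800.
Nearest whole frame: 146129.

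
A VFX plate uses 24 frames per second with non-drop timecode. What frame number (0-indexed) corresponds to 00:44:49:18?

64554

Total seconds to the label: (0 × 3600 + 44 × 60 + 49) = 2689.
Frame index = 2689 × 24 + 18 = 64554.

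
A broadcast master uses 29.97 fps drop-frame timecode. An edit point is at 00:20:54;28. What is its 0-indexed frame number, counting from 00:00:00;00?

Complete 10-minute blocks: 2, each 17982 frames → 35964.
Remaining 0 whole minutes in the current block: 0 frames.
Within the current minute: 54 × 30 + 28 = 1648. Total = 35964 + 0 + 1648 = 37612.

37612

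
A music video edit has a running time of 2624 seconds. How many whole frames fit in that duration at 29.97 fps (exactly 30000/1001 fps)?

78641 frames

Frames = 2624 × 30000/1001 = 78720000/1001 ≈ 78641.3586.
Complete frames: 78641.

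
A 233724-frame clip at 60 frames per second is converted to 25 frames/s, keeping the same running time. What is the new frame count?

Target frames = source frames × (target rate / source rate) = 233724 × (25)/(60) = 233724 × 5/12 = 97385.

97385 frames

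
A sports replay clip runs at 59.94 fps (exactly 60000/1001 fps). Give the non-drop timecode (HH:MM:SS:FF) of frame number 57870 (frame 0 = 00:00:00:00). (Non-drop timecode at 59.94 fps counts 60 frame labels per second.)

00:16:04:30

57870 ÷ 60 = 964 full seconds, remainder 30 frames.
964 s = 0 h 16 min 4 s.
Timecode: 00:16:04:30.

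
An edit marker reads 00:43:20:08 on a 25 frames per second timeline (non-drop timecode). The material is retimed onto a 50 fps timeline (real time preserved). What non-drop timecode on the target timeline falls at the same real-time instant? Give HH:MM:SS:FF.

Source frame index: (0×3600 + 43×60 + 20) × 25 + 8 = 65008.
Real time: 65008 / (25) = 65008/25 s.
Target frame: (65008/25) × (50) = 130016.
At 50 labels/s: frame 130016 → 00:43:20:16.

00:43:20:16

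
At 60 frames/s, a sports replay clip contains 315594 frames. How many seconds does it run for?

Running time = 315594 / (60) = 5259.9 s.

5259.9 seconds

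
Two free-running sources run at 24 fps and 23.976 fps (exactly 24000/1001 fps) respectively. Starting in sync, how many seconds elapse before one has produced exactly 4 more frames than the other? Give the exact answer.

1001/6 seconds

The gap grows by |24000/1001 − 24| = 24/1001 frames per second.
Time for a 4-frame gap: 4 ÷ (24/1001) = 1001/6 s.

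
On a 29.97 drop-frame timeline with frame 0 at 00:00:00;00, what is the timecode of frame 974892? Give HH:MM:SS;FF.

09:02:08;28

Ten DF minutes hold 17982 frames, so frame 974892 lies in block 54 (frames 971028–989009) with 3864 frames into that block.
The block's first minute is 1800 frames and the rest 1798 each; 3864 frames reaches minute 2, so 54 × 18 + 2 × 2 = 976 labels have been skipped so far.
Adding those back, label number 974892 + 976 = 975868 at 30 labels/s is 32528 s + 28 f = 9 h 2 min 8 s frame 28, i.e. 09:02:08;28.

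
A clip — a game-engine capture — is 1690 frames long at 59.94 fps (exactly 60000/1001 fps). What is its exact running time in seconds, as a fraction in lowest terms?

169169/6000 seconds

Running time = 1690 ÷ (60000/1001) = 1690 × 1001/60000 = 169169/6000 s.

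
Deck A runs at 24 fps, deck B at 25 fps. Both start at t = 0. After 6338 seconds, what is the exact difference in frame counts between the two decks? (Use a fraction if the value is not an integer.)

A emits 24 × 6338 = 152112 frames; B emits 25 × 6338 = 158450.
Difference = 6338 frames; B is ahead of A.

6338 frames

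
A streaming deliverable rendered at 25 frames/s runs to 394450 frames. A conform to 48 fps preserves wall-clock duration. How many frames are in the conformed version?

Target frames = source frames × (target rate / source rate) = 394450 × (48)/(25) = 394450 × 48/25 = 757344.

757344 frames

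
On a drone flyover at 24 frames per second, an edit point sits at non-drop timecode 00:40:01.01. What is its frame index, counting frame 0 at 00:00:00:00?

Total seconds to the label: (0 × 3600 + 40 × 60 + 1) = 2401.
Frame index = 2401 × 24 + 1 = 57625.

frame 57625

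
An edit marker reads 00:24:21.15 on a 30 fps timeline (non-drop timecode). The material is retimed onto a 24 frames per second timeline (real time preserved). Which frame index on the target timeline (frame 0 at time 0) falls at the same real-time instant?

frame 35076

Source frame index: (0×3600 + 24×60 + 21) × 30 + 15 = 43845.
Real time: 43845 / (30) = 2923/2 s.
Target frame: (2923/2) × (24) = 35076.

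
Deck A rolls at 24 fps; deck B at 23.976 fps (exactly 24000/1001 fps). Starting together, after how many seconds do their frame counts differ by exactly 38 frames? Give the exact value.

19019/12 seconds

The gap grows by |24000/1001 − 24| = 24/1001 frames per second.
Time for a 38-frame gap: 38 ÷ (24/1001) = 19019/12 s.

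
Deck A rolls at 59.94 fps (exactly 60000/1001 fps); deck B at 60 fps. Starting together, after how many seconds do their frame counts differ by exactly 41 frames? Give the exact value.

The gap grows by |60 − 60000/1001| = 60/1001 frames per second.
Time for a 41-frame gap: 41 ÷ (60/1001) = 41041/60 s.

41041/60 seconds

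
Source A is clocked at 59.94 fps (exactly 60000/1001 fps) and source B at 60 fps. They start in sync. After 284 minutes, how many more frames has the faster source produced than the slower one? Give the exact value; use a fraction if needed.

1022400/1001 frames

284 min = 17040 s.
A emits 60000/1001 × 17040 = 1022400000/1001 frames; B emits 60 × 17040 = 1022400.
Difference = 1022400/1001 frames (≈ 1021.3786); B is ahead of A.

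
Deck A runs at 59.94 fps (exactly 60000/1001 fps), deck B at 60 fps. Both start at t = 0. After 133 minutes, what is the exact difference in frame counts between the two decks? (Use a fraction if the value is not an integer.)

68400/143 frames

133 min = 7980 s.
A emits 60000/1001 × 7980 = 68400000/143 frames; B emits 60 × 7980 = 478800.
Difference = 68400/143 frames (≈ 478.3217); B is ahead of A.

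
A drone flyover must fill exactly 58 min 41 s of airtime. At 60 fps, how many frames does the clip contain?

211260 frames

58 min 41 s = 3521 s.
Frames = 3521 × 60 = 211260.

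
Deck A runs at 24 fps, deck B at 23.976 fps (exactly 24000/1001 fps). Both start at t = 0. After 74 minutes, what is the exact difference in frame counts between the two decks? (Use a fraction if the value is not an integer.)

106560/1001 frames

74 min = 4440 s.
A emits 24 × 4440 = 106560 frames; B emits 24000/1001 × 4440 = 106560000/1001.
Difference = 106560/1001 frames (≈ 106.4535); B is behind A.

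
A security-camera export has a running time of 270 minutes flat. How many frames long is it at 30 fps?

270 min = 16200 s.
Frames = 16200 × 30 = 486000.

486000 frames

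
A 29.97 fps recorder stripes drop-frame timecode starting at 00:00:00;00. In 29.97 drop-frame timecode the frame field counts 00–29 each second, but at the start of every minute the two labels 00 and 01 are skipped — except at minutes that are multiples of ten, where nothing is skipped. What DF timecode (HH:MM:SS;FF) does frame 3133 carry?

00:01:44;15

Each 10-minute DF block holds 10 × 60 × 30 − 9 × 2 = 17982 frames. 3133 ÷ 17982 → 0 full blocks, remainder 3133.
Within the partial block the first minute is 1800 frames and each further minute 1798, so 1 further minute boundary passed. Total skipped labels = 18 × 0 + 2 × 1 = 2.
Non-drop label index = 3133 + 2 = 3135; at 30 labels/s that is 00:01:44:15, i.e. DF 00:01:44;15.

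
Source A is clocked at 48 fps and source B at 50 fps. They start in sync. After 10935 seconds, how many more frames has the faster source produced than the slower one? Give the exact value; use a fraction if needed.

21870 frames

A emits 48 × 10935 = 524880 frames; B emits 50 × 10935 = 546750.
Difference = 21870 frames; B is ahead of A.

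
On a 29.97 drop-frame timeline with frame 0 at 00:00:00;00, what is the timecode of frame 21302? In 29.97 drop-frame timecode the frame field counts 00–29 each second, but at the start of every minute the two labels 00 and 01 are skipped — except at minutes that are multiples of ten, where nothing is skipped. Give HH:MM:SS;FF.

Ten DF minutes hold 17982 frames, so frame 21302 lies in block 1 (frames 17982–35963) with 3320 frames into that block.
The block's first minute is 1800 frames and the rest 1798 each; 3320 frames reaches minute 1, so 1 × 18 + 1 × 2 = 20 labels have been skipped so far.
Adding those back, label number 21302 + 20 = 21322 at 30 labels/s is 710 s + 22 f = 0 h 11 min 50 s frame 22, i.e. 00:11:50;22.

00:11:50;22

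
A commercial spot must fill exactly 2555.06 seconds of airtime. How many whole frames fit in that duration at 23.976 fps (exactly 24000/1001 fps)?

61260 frames

Frames = 2555.06 × 24000/1001 = 61321440/1001 ≈ 61260.1798.
Complete frames: 61260.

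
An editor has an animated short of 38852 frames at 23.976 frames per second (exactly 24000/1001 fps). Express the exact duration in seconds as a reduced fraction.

9722713/6000 seconds

Running time = 38852 ÷ (24000/1001) = 38852 × 1001/24000 = 9722713/6000 s.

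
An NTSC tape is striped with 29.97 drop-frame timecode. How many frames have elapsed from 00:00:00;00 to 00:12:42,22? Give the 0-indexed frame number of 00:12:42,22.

As if non-drop at 30 labels/s: (0 × 3600 + 12 × 60 + 42) × 30 + 22 = 22882.
Minute boundaries passed: 12; those not divisible by 10: 12 − 1 = 11; dropped labels = 2 × 11 = 22.
Actual frame index = 22882 − 22 = 22860.

22860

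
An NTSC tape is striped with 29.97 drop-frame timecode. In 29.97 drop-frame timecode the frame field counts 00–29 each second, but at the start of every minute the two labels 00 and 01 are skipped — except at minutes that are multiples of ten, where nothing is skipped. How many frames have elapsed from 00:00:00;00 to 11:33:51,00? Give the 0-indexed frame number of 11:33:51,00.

1247682

As if non-drop at 30 labels/s: (11 × 3600 + 33 × 60 + 51) × 30 + 0 = 1248930.
Minute boundaries passed: 693; those not divisible by 10: 693 − 69 = 624; dropped labels = 2 × 624 = 1248.
Actual frame index = 1248930 − 1248 = 1247682.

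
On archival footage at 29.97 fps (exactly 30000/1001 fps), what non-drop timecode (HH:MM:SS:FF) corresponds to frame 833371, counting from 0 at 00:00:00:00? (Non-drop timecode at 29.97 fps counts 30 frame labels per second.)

833371 ÷ 30 = 27779 full seconds, remainder 1 frame.
27779 s = 7 h 42 min 59 s.
Timecode: 07:42:59:01.

07:42:59:01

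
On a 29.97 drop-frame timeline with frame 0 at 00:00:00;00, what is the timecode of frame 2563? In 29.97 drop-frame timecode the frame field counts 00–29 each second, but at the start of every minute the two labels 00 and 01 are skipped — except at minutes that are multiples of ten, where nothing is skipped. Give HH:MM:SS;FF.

00:01:25;15

Each 10-minute DF block holds 10 × 60 × 30 − 9 × 2 = 17982 frames. 2563 ÷ 17982 → 0 full blocks, remainder 2563.
Within the partial block the first minute is 1800 frames and each further minute 1798, so 1 further minute boundary passed. Total skipped labels = 18 × 0 + 2 × 1 = 2.
Non-drop label index = 2563 + 2 = 2565; at 30 labels/s that is 00:01:25:15, i.e. DF 00:01:25;15.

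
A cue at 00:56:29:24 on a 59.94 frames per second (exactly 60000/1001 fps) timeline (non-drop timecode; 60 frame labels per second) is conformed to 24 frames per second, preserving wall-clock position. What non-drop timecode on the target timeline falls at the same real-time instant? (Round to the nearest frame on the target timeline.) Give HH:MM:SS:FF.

00:56:32:19

Source frame index: (0×3600 + 56×60 + 29) × 60 + 24 = 203364.
Real time: 203364 / (60000/1001) = 16963947/5000 s.
Target frame: (16963947/5000) × (24) = 50891841/625 ≈ 81426.946 → 81427.
At 24 labels/s: frame 81427 → 00:56:32:19.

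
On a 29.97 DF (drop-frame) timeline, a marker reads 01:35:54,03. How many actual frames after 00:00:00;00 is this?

Complete 10-minute blocks: 9, each 17982 frames → 161838.
Remaining 5 whole minutes in the current block: 1800 + 4 × 1798 = 8992 frames.
Within the current minute: 54 × 30 + 3 − 2 = 1621 (labels ;00/;01 skipped at this minute). Total = 161838 + 8992 + 1621 = 172451.

172451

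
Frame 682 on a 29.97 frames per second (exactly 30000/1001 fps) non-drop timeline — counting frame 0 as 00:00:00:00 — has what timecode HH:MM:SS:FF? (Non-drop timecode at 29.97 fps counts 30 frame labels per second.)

00:00:22:22

682 ÷ 30 = 22 full seconds, remainder 22 frames.
22 s = 0 h 0 min 22 s.
Timecode: 00:00:22:22.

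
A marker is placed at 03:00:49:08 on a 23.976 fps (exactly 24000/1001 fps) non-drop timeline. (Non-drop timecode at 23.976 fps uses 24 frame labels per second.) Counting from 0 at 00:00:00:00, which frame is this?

Total seconds to the label: (3 × 3600 + 0 × 60 + 49) = 10849.
Frame index = 10849 × 24 + 8 = 260384.

260384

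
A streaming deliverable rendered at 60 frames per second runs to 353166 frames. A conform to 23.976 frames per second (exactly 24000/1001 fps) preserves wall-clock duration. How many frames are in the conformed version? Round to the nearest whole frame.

141125 frames

Frames at target rate = 353166 × (24000/1001) / (60) = 12842400/91 ≈ 141125.275.
Nearest whole frame: 141125.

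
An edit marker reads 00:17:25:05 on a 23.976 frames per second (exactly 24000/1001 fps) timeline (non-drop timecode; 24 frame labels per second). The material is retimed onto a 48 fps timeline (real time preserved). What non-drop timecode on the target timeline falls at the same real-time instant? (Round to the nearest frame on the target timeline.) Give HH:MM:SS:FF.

00:17:26:12

Source frame index: (0×3600 + 17×60 + 25) × 24 + 5 = 25085.
Real time: 25085 / (24000/1001) = 5022017/4800 s.
Target frame: (5022017/4800) × (48) = 5022017/100 ≈ 50220.170 → 50220.
At 48 labels/s: frame 50220 → 00:17:26:12.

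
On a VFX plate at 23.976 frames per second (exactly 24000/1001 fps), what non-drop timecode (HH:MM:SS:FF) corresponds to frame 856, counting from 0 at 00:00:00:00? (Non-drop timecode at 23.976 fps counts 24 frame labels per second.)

00:00:35:16

856 ÷ 24 = 35 full seconds, remainder 16 frames.
35 s = 0 h 0 min 35 s.
Timecode: 00:00:35:16.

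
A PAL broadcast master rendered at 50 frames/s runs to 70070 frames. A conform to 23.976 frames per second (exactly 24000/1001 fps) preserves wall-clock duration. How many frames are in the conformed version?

Target frames = source frames × (target rate / source rate) = 70070 × (24000/1001)/(50) = 70070 × 480/1001 = 33600.

33600 frames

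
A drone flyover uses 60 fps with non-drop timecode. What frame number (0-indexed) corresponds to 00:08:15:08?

Total seconds to the label: (0 × 3600 + 8 × 60 + 15) = 495.
Frame index = 495 × 60 + 8 = 29708.

frame 29708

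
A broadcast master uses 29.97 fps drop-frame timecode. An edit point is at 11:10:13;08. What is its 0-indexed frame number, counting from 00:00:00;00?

1205192

Complete 10-minute blocks: 67, each 17982 frames → 1204794.
Remaining 0 whole minutes in the current block: 0 frames.
Within the current minute: 13 × 30 + 8 = 398. Total = 1204794 + 0 + 398 = 1205192.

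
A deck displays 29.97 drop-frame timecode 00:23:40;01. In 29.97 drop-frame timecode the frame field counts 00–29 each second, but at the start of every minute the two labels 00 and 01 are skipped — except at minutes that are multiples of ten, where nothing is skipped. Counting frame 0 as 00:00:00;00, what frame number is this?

Complete 10-minute blocks: 2, each 17982 frames → 35964.
Remaining 3 whole minutes in the current block: 1800 + 2 × 1798 = 5396 frames.
Within the current minute: 40 × 30 + 1 − 2 = 1199 (labels ;00/;01 skipped at this minute). Total = 35964 + 5396 + 1199 = 42559.

42559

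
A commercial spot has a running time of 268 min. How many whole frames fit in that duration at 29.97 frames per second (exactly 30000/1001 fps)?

481918 frames

268 min = 16080 s.
Frames = 16080 × 30000/1001 = 482400000/1001 ≈ 481918.0819.
Complete frames: 481918.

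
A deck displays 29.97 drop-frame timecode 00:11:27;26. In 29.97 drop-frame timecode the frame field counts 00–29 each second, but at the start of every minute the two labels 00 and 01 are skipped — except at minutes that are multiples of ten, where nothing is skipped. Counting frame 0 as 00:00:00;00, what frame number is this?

20616

As if non-drop at 30 labels/s: (0 × 3600 + 11 × 60 + 27) × 30 + 26 = 20636.
Minute boundaries passed: 11; those not divisible by 10: 11 − 1 = 10; dropped labels = 2 × 10 = 20.
Actual frame index = 20636 − 20 = 20616.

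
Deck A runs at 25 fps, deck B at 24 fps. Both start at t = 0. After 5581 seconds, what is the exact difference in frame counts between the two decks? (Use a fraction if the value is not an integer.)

A emits 25 × 5581 = 139525 frames; B emits 24 × 5581 = 133944.
Difference = 5581 frames; B is behind A.

5581 frames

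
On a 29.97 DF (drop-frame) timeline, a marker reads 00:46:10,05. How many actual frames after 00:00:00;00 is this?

As if non-drop at 30 labels/s: (0 × 3600 + 46 × 60 + 10) × 30 + 5 = 83105.
Minute boundaries passed: 46; those not divisible by 10: 46 − 4 = 42; dropped labels = 2 × 42 = 84.
Actual frame index = 83105 − 84 = 83021.

83021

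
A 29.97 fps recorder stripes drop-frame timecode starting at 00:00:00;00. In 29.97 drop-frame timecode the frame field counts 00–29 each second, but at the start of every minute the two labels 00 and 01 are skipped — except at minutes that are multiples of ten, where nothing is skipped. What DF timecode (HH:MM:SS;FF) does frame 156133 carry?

Ten DF minutes hold 17982 frames, so frame 156133 lies in block 8 (frames 143856–161837) with 12277 frames into that block.
The block's first minute is 1800 frames and the rest 1798 each; 12277 frames reaches minute 6, so 8 × 18 + 6 × 2 = 156 labels have been skipped so far.
Adding those back, label number 156133 + 156 = 156289 at 30 labels/s is 5209 s + 19 f = 1 h 26 min 49 s frame 19, i.e. 01:26:49;19.

01:26:49;19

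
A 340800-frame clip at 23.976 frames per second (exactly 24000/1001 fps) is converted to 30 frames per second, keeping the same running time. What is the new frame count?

Target frames = source frames × (target rate / source rate) = 340800 × (30)/(24000/1001) = 340800 × 1001/800 = 426426.

426426 frames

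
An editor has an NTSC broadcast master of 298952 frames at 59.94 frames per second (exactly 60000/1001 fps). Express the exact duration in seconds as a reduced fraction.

37406369/7500 seconds

Running time = 298952 ÷ (60000/1001) = 298952 × 1001/60000 = 37406369/7500 s.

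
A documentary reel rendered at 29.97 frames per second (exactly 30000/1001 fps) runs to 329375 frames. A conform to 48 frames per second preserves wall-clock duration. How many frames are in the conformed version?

Target frames = source frames × (target rate / source rate) = 329375 × (48)/(30000/1001) = 329375 × 1001/625 = 527527.

527527 frames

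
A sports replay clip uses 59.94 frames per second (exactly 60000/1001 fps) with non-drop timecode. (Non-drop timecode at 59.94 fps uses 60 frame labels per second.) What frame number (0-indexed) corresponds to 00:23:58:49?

Total seconds to the label: (0 × 3600 + 23 × 60 + 58) = 1438.
Frame index = 1438 × 60 + 49 = 86329.

86329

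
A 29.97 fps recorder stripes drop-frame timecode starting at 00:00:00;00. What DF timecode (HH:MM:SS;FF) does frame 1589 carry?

Ten DF minutes hold 17982 frames, so frame 1589 lies in block 0 (frames 0–17981) with 1589 frames into that block.
The block's first minute is 1800 frames and the rest 1798 each; 1589 frames reaches minute 0, so 0 × 18 + 0 × 2 = 0 labels have been skipped so far.
Adding those back, label number 1589 + 0 = 1589 at 30 labels/s is 52 s + 29 f = 0 h 0 min 52 s frame 29, i.e. 00:00:52;29.

00:00:52;29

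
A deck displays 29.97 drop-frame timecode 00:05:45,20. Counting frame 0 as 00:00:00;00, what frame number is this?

10360

Complete 10-minute blocks: 0, each 17982 frames → 0.
Remaining 5 whole minutes in the current block: 1800 + 4 × 1798 = 8992 frames.
Within the current minute: 45 × 30 + 20 − 2 = 1368 (labels ;00/;01 skipped at this minute). Total = 0 + 8992 + 1368 = 10360.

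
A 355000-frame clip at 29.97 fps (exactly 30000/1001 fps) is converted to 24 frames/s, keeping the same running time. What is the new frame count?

Target frames = source frames × (target rate / source rate) = 355000 × (24)/(30000/1001) = 355000 × 1001/1250 = 284284.

284284 frames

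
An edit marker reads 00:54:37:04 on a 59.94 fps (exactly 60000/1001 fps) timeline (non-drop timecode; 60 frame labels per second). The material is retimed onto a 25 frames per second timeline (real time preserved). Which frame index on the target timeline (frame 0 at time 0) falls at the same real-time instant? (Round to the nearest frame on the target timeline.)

Source frame index: (0×3600 + 54×60 + 37) × 60 + 4 = 196624.
Real time: 196624 / (60000/1001) = 12301289/3750 s.
Target frame: (12301289/3750) × (25) = 12301289/150 ≈ 82008.593 → 82009.

frame 82009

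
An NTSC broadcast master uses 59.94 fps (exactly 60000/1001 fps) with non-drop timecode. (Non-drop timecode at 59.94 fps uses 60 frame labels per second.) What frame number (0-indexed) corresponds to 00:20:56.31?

Total seconds to the label: (0 × 3600 + 20 × 60 + 56) = 1256.
Frame index = 1256 × 60 + 31 = 75391.

frame 75391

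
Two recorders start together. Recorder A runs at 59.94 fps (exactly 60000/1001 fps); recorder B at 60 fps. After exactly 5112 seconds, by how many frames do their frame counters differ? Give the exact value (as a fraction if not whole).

A emits 60000/1001 × 5112 = 306720000/1001 frames; B emits 60 × 5112 = 306720.
Difference = 306720/1001 frames (≈ 306.4136); B is ahead of A.

306720/1001 frames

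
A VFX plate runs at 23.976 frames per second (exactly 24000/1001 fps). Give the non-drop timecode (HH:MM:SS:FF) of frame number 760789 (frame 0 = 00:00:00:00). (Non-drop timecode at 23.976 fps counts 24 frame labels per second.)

08:48:19:13

760789 ÷ 24 = 31699 full seconds, remainder 13 frames.
31699 s = 8 h 48 min 19 s.
Timecode: 08:48:19:13.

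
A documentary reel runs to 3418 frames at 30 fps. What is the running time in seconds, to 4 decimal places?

113.9333 seconds

Running time = 3418 × 1/30 = 1709/15 s ≈ 113.9333 s.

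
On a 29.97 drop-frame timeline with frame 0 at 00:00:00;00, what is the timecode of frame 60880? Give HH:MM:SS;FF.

Each 10-minute DF block holds 10 × 60 × 30 − 9 × 2 = 17982 frames. 60880 ÷ 17982 → 3 full blocks, remainder 6934.
Within the partial block the first minute is 1800 frames and each further minute 1798, so 3 further minute boundaries passed. Total skipped labels = 18 × 3 + 2 × 3 = 60.
Non-drop label index = 60880 + 60 = 60940; at 30 labels/s that is 00:33:51:10, i.e. DF 00:33:51;10.

00:33:51;10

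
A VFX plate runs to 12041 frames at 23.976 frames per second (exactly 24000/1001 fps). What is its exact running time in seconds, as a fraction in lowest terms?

12053041/24000 seconds

Running time = 12041 ÷ (24000/1001) = 12041 × 1001/24000 = 12053041/24000 s.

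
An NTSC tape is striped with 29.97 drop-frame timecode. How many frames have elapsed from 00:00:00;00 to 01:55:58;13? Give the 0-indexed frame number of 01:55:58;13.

As if non-drop at 30 labels/s: (1 × 3600 + 55 × 60 + 58) × 30 + 13 = 208753.
Minute boundaries passed: 115; those not divisible by 10: 115 − 11 = 104; dropped labels = 2 × 104 = 208.
Actual frame index = 208753 − 208 = 208545.

208545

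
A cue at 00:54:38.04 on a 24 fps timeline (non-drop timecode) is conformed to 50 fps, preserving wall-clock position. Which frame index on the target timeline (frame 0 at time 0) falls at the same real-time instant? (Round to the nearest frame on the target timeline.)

frame 163908

Source frame index: (0×3600 + 54×60 + 38) × 24 + 4 = 78676.
Real time: 78676 / (24) = 19669/6 s.
Target frame: (19669/6) × (50) = 491725/3 ≈ 163908.333 → 163908.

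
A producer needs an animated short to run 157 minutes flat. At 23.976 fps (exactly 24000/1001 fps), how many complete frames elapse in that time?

225854 frames

157 min = 9420 s.
Frames = 9420 × 24000/1001 = 226080000/1001 ≈ 225854.1459.
Complete frames: 225854.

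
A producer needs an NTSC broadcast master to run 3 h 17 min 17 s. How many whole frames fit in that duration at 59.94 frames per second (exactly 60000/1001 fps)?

3 h 17 min 17 s = 11837 s.
Frames = 11837 × 60000/1001 = 101460000/143 ≈ 709510.4895.
Complete frames: 709510.

709510 frames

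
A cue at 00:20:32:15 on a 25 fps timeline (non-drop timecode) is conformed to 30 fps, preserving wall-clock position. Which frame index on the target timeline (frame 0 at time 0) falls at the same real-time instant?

Source frame index: (0×3600 + 20×60 + 32) × 25 + 15 = 30815.
Real time: 30815 / (25) = 6163/5 s.
Target frame: (6163/5) × (30) = 36978.

frame 36978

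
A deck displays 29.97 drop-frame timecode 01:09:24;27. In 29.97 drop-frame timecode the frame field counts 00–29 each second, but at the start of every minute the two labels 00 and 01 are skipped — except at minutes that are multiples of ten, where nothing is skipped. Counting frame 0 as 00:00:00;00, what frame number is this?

124821

Complete 10-minute blocks: 6, each 17982 frames → 107892.
Remaining 9 whole minutes in the current block: 1800 + 8 × 1798 = 16184 frames.
Within the current minute: 24 × 30 + 27 − 2 = 745 (labels ;00/;01 skipped at this minute). Total = 107892 + 16184 + 745 = 124821.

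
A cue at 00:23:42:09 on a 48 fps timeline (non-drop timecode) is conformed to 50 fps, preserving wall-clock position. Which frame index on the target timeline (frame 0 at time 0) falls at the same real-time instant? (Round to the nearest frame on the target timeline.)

frame 71109

Source frame index: (0×3600 + 23×60 + 42) × 48 + 9 = 68265.
Real time: 68265 / (48) = 22755/16 s.
Target frame: (22755/16) × (50) = 568875/8 ≈ 71109.375 → 71109.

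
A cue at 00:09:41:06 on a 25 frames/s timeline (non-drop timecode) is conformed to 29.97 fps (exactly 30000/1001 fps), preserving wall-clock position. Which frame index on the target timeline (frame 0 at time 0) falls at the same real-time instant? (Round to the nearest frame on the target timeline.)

Source frame index: (0×3600 + 9×60 + 41) × 25 + 6 = 14531.
Real time: 14531 / (25) = 14531/25 s.
Target frame: (14531/25) × (30000/1001) = 1585200/91 ≈ 17419.780 → 17420.

frame 17420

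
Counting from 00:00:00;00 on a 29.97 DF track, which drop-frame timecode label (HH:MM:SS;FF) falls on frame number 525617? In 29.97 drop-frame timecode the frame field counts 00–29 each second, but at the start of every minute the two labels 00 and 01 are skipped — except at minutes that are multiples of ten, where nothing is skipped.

Each 10-minute DF block holds 10 × 60 × 30 − 9 × 2 = 17982 frames. 525617 ÷ 17982 → 29 full blocks, remainder 4139.
Within the partial block the first minute is 1800 frames and each further minute 1798, so 2 further minute boundaries passed. Total skipped labels = 18 × 29 + 2 × 2 = 526.
Non-drop label index = 525617 + 526 = 526143; at 30 labels/s that is 04:52:18:03, i.e. DF 04:52:18;03.

04:52:18;03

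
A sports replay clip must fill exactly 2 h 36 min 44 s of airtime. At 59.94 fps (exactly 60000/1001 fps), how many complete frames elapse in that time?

563676 frames

2 h 36 min 44 s = 9404 s.
Frames = 9404 × 60000/1001 = 564240000/1001 ≈ 563676.3237.
Complete frames: 563676.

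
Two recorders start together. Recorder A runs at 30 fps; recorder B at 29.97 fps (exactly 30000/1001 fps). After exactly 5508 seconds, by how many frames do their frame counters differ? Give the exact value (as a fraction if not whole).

A emits 30 × 5508 = 165240 frames; B emits 30000/1001 × 5508 = 165240000/1001.
Difference = 165240/1001 frames (≈ 165.0749); B is behind A.

165240/1001 frames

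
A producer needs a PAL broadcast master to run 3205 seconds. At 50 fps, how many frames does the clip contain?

160250 frames

Frames = 3205 × 50 = 160250.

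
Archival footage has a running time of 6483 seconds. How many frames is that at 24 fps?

Frames = 6483 × 24 = 155592.

155592 frames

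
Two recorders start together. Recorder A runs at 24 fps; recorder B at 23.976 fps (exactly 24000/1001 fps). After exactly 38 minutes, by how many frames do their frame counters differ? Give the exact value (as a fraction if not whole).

54720/1001 frames

38 min = 2280 s.
A emits 24 × 2280 = 54720 frames; B emits 24000/1001 × 2280 = 54720000/1001.
Difference = 54720/1001 frames (≈ 54.6653); B is behind A.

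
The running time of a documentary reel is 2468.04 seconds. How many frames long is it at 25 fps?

61701 frames

Frames = 2468.04 × 25 = 61701.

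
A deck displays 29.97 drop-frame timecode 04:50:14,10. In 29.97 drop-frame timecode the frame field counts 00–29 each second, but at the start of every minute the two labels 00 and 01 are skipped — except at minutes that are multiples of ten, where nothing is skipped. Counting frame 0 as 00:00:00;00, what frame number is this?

As if non-drop at 30 labels/s: (4 × 3600 + 50 × 60 + 14) × 30 + 10 = 522430.
Minute boundaries passed: 290; those not divisible by 10: 290 − 29 = 261; dropped labels = 2 × 261 = 522.
Actual frame index = 522430 − 522 = 521908.

521908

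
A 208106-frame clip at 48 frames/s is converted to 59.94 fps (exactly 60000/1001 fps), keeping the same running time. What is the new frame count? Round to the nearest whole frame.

259873 frames

Frames at target rate = 208106 × (60000/1001) / (48) = 260132500/1001 ≈ 259872.627.
Nearest whole frame: 259873.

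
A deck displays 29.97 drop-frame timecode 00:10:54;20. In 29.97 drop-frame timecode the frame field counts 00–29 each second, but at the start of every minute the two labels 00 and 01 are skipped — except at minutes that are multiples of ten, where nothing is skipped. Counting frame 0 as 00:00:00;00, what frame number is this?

As if non-drop at 30 labels/s: (0 × 3600 + 10 × 60 + 54) × 30 + 20 = 19640.
Minute boundaries passed: 10; those not divisible by 10: 10 − 1 = 9; dropped labels = 2 × 9 = 18.
Actual frame index = 19640 − 18 = 19622.

19622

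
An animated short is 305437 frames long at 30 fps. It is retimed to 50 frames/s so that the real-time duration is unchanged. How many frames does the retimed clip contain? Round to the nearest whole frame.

Frames at target rate = 305437 × (50) / (30) = 1527185/3 ≈ 509061.667.
Nearest whole frame: 509062.

509062 frames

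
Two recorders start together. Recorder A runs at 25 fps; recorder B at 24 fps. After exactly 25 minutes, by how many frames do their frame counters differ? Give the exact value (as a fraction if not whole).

1500 frames

25 min = 1500 s.
A emits 25 × 1500 = 37500 frames; B emits 24 × 1500 = 36000.
Difference = 1500 frames; B is behind A.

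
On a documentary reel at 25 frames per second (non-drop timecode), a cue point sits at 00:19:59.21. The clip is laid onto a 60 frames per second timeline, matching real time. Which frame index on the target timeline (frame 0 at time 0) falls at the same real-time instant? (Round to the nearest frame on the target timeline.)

frame 71990

Source frame index: (0×3600 + 19×60 + 59) × 25 + 21 = 29996.
Real time: 29996 / (25) = 29996/25 s.
Target frame: (29996/25) × (60) = 359952/5 ≈ 71990.400 → 71990.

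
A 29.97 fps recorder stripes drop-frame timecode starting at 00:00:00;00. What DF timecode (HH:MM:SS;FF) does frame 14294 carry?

Each 10-minute DF block holds 10 × 60 × 30 − 9 × 2 = 17982 frames. 14294 ÷ 17982 → 0 full blocks, remainder 14294.
Within the partial block the first minute is 1800 frames and each further minute 1798, so 7 further minute boundaries passed. Total skipped labels = 18 × 0 + 2 × 7 = 14.
Non-drop label index = 14294 + 14 = 14308; at 30 labels/s that is 00:07:56:28, i.e. DF 00:07:56;28.

00:07:56;28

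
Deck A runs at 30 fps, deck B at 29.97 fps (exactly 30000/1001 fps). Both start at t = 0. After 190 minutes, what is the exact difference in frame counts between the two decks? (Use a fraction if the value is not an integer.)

342000/1001 frames

190 min = 11400 s.
A emits 30 × 11400 = 342000 frames; B emits 30000/1001 × 11400 = 342000000/1001.
Difference = 342000/1001 frames (≈ 341.6583); B is behind A.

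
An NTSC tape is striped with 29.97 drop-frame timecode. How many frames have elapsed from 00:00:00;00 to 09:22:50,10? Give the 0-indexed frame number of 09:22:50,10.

Complete 10-minute blocks: 56, each 17982 frames → 1006992.
Remaining 2 whole minutes in the current block: 1800 + 1 × 1798 = 3598 frames.
Within the current minute: 50 × 30 + 10 − 2 = 1508 (labels ;00/;01 skipped at this minute). Total = 1006992 + 3598 + 1508 = 1012098.

1012098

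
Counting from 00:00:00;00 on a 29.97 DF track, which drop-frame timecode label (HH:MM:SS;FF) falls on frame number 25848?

Ten DF minutes hold 17982 frames, so frame 25848 lies in block 1 (frames 17982–35963) with 7866 frames into that block.
The block's first minute is 1800 frames and the rest 1798 each; 7866 frames reaches minute 4, so 1 × 18 + 4 × 2 = 26 labels have been skipped so far.
Adding those back, label number 25848 + 26 = 25874 at 30 labels/s is 862 s + 14 f = 0 h 14 min 22 s frame 14, i.e. 00:14:22;14.

00:14:22;14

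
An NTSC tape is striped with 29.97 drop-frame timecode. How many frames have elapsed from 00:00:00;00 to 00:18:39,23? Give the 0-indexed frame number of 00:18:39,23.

33559

As if non-drop at 30 labels/s: (0 × 3600 + 18 × 60 + 39) × 30 + 23 = 33593.
Minute boundaries passed: 18; those not divisible by 10: 18 − 1 = 17; dropped labels = 2 × 17 = 34.
Actual frame index = 33593 − 34 = 33559.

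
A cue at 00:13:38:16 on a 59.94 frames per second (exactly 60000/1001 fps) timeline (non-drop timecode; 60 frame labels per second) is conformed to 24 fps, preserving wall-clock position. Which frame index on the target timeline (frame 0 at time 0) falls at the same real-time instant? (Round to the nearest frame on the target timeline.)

Source frame index: (0×3600 + 13×60 + 38) × 60 + 16 = 49096.
Real time: 49096 / (60000/1001) = 6143137/7500 s.
Target frame: (6143137/7500) × (24) = 12286274/625 ≈ 19658.038 → 19658.

frame 19658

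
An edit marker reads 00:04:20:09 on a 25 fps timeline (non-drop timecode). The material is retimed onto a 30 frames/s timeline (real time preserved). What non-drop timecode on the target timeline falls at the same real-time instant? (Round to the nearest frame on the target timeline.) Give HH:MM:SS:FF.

Source frame index: (0×3600 + 4×60 + 20) × 25 + 9 = 6509.
Real time: 6509 / (25) = 6509/25 s.
Target frame: (6509/25) × (30) = 39054/5 ≈ 7810.800 → 7811.
At 30 labels/s: frame 7811 → 00:04:20:11.

00:04:20:11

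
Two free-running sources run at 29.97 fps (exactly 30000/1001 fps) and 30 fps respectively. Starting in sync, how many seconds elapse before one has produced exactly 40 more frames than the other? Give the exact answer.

The gap grows by |30 − 30000/1001| = 30/1001 frames per second.
Time for a 40-frame gap: 40 ÷ (30/1001) = 4004/3 s.

4004/3 seconds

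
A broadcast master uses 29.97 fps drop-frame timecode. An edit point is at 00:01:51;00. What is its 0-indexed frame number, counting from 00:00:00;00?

As if non-drop at 30 labels/s: (0 × 3600 + 1 × 60 + 51) × 30 + 0 = 3330.
Minute boundaries passed: 1; those not divisible by 10: 1 − 0 = 1; dropped labels = 2 × 1 = 2.
Actual frame index = 3330 − 2 = 3328.

3328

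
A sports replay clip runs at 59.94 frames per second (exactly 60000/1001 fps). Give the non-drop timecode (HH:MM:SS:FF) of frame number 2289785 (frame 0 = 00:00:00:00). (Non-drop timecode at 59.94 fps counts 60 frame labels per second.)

10:36:03:05

2289785 ÷ 60 = 38163 full seconds, remainder 5 frames.
38163 s = 10 h 36 min 3 s.
Timecode: 10:36:03:05.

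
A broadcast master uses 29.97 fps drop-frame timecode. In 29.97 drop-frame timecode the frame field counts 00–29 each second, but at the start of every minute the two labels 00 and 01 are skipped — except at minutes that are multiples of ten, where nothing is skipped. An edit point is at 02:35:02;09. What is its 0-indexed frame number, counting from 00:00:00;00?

As if non-drop at 30 labels/s: (2 × 3600 + 35 × 60 + 2) × 30 + 9 = 279069.
Minute boundaries passed: 155; those not divisible by 10: 155 − 15 = 140; dropped labels = 2 × 140 = 280.
Actual frame index = 279069 − 280 = 278789.

278789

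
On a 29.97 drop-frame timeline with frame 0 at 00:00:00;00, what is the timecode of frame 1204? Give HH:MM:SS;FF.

Each 10-minute DF block holds 10 × 60 × 30 − 9 × 2 = 17982 frames. 1204 ÷ 17982 → 0 full blocks, remainder 1204.
Within the partial block the first minute is 1800 frames and each further minute 1798, so 0 further minute boundaries passed. Total skipped labels = 18 × 0 + 2 × 0 = 0.
Non-drop label index = 1204 + 0 = 1204; at 30 labels/s that is 00:00:40:04, i.e. DF 00:00:40;04.

00:00:40;04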